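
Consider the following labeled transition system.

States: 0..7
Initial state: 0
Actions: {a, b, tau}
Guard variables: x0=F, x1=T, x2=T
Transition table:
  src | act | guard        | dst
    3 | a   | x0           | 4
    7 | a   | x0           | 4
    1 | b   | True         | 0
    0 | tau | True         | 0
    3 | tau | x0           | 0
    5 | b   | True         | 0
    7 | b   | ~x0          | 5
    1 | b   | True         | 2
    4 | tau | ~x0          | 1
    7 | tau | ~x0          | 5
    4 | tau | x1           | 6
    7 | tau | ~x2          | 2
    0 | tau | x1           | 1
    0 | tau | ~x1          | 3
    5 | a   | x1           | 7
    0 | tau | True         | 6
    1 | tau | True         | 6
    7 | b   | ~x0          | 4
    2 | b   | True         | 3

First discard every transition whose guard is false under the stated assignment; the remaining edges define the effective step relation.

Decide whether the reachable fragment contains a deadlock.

Answer: DEADLOCK at state 3

Trace:
Reachable = {0,1,2,3,6}
  0: tau→0  tau→1  tau→6  [3 exit(s)]
  1: b→0  b→2  tau→6  [3 exit(s)]
  2: b→3  [1 exit(s)]
  3: ∅  [deadlock]
  6: ∅  [deadlock]
Path to 3: tau·b·b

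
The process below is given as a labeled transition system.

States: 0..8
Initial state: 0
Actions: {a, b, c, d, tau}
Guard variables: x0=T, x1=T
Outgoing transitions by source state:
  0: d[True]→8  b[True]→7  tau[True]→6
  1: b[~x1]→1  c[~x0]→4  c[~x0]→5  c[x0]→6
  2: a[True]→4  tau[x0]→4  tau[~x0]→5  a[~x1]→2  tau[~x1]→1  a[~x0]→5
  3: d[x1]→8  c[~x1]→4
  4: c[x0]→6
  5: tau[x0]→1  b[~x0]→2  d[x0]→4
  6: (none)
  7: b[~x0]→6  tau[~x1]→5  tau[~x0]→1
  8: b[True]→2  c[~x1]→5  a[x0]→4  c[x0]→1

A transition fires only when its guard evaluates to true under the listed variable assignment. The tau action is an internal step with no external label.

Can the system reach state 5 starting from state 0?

13 transition(s) survive guard evaluation.
L0 = {0}
L1 = {6,7,8}  cumulative {0,6,7,8}
L2 = {1,2,4}  cumulative {0,1,2,4,6,7,8}
R = {0,1,2,4,6,7,8}

Answer: UNREACHABLE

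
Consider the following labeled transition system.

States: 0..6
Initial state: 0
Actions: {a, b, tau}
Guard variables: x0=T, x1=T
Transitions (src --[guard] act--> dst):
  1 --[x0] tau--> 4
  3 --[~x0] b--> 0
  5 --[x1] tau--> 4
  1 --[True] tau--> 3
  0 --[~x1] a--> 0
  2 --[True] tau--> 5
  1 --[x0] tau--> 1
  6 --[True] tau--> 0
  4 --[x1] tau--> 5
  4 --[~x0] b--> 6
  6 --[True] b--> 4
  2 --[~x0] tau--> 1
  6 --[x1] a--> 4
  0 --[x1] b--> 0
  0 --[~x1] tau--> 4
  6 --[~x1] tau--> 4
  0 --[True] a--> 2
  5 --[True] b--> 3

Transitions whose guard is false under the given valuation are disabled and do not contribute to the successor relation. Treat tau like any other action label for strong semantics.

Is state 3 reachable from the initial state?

Answer: REACHABLE

Trace:
Guard filter leaves 12 enabled edge(s).
Layer 0: {0}
Layer 1: {2}  now seen {0,2}
Layer 2: {5}  now seen {0,2,5}
Layer 3: {3,4}  now seen {0,2,3,4,5}
R = {0,2,3,4,5}
trace reaching 3: a·tau·b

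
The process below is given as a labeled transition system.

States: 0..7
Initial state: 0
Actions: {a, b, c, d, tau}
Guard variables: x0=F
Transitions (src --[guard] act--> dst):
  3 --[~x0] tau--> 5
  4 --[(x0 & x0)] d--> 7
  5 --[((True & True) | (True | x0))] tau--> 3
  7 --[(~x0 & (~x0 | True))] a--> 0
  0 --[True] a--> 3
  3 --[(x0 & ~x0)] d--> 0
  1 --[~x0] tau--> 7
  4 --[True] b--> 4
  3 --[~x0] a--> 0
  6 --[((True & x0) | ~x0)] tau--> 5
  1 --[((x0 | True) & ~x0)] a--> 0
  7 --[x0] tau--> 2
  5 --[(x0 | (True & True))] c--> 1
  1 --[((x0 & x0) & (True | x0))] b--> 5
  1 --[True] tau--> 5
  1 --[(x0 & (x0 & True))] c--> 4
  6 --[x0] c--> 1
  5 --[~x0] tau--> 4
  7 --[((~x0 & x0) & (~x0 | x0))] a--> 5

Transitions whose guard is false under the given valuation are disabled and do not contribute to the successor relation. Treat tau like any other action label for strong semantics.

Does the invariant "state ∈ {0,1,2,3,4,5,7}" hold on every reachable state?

Inv-set: {0,1,2,3,4,5,7}
R = {0,1,3,4,5,7}
  0: ✓
  1: ✓
  3: ✓
  4: ✓
  5: ✓
  7: ✓

Answer: INVARIANT HOLDS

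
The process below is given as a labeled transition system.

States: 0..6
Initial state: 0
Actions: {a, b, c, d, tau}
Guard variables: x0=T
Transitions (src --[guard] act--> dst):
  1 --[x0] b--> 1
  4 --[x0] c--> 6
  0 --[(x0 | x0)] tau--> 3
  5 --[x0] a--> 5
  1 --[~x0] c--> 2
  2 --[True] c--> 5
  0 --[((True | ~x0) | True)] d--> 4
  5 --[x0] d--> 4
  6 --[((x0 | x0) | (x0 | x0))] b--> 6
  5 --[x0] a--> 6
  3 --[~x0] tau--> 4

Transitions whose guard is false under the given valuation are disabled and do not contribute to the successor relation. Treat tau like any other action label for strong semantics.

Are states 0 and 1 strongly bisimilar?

Bisimulation quotient by refinement:
  P[0] = {{0,1,2,3,4,5,6}}
  P[1] = {{0},{1,6},{2,4},{3},{5}}
  P[2] = {{0},{1,6},{2},{3},{4},{5}}
Fixed point at round 3; 6 class(es).
[0]={0}  [1]={1,6}

Answer: NOT BISIMILAR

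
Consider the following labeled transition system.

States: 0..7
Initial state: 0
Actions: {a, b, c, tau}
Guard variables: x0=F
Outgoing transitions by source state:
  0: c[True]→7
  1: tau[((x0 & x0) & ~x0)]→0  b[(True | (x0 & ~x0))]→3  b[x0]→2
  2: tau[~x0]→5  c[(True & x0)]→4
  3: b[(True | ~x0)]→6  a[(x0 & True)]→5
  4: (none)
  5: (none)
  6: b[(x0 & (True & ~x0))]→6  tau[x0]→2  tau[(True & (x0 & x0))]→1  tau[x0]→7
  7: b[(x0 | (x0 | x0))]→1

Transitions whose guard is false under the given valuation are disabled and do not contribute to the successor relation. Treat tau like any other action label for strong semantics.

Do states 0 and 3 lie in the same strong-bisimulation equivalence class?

Refine partition for ~:
  π0 = {{0,1,2,3,4,5,6,7}}
  π1 = {{0},{1,3},{2},{4,5,6,7}}
  π2 = {{0},{1},{2},{3},{4,5,6,7}}
Fixed point at round 3; 5 class(es).
class of 0: {0}; class of 3: {3}

Answer: NOT BISIMILAR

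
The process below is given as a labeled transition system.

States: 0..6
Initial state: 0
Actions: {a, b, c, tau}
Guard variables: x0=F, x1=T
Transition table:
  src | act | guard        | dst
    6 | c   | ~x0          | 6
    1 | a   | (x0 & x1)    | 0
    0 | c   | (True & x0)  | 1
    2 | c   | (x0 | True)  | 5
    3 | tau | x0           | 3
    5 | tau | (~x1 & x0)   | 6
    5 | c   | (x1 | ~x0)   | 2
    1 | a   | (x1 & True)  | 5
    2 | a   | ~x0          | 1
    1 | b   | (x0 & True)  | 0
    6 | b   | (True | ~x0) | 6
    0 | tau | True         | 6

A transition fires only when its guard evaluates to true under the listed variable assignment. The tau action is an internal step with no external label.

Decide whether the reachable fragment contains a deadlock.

R = {0,6}
  0: tau→6  [1 out]
  6: b→6  c→6  [2 out]

Answer: DEADLOCK-FREE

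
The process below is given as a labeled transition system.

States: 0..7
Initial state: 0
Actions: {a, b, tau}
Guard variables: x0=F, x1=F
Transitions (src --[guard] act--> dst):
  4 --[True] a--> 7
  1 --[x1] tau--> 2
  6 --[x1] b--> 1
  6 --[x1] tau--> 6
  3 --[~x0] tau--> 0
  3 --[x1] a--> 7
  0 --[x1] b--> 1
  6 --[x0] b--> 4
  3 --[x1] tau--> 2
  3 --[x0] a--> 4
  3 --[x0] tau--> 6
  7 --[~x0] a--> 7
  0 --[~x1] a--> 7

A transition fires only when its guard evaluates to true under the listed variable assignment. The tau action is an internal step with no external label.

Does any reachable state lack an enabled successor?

Reachable = {0,7}
  0: a→7  [1 exit(s)]
  7: a→7  [1 exit(s)]

Answer: DEADLOCK-FREE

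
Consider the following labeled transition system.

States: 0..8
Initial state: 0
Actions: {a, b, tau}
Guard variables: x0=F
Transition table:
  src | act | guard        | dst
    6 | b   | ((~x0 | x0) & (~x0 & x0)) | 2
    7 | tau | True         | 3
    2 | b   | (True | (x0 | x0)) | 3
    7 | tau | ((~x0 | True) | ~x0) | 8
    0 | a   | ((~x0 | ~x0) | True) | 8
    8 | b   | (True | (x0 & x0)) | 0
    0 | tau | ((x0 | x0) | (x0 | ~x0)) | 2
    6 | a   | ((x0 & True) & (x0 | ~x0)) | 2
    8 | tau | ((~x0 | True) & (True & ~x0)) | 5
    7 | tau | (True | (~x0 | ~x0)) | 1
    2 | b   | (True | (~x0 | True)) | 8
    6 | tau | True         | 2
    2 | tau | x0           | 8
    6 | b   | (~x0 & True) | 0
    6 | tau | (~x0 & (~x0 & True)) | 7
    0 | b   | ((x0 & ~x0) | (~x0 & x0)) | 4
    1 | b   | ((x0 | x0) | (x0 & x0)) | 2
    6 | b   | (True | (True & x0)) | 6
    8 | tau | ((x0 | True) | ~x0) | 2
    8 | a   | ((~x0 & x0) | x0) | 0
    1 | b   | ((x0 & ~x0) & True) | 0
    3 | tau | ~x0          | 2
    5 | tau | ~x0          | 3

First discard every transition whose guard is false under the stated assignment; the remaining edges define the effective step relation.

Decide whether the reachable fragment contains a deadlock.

Reachable = {0,2,3,5,8}
  0: a→8  tau→2  [2 exit(s)]
  2: b→3  b→8  [2 exit(s)]
  3: tau→2  [1 exit(s)]
  5: tau→3  [1 exit(s)]
  8: b→0  tau→2  tau→5  [3 exit(s)]

Answer: DEADLOCK-FREE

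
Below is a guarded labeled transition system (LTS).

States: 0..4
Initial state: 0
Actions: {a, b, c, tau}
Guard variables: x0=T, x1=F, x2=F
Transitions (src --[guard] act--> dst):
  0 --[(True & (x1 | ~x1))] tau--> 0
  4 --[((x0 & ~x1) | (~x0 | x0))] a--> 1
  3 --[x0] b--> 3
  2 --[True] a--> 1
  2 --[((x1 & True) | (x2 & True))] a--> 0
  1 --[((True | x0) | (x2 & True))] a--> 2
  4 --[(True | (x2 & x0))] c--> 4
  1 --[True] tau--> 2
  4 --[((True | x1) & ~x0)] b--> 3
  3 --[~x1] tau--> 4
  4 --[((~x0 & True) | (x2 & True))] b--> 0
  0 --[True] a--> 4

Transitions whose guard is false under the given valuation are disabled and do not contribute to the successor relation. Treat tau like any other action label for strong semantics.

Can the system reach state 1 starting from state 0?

Guard filter leaves 9 enabled edge(s).
L0 = {0}
L1 = {4}  total {0,4}
L2 = {1}  total {0,1,4}
L3 = {2}  total {0,1,2,4}
Reach set: {0,1,2,4}
witness 1: a·a

Answer: REACHABLE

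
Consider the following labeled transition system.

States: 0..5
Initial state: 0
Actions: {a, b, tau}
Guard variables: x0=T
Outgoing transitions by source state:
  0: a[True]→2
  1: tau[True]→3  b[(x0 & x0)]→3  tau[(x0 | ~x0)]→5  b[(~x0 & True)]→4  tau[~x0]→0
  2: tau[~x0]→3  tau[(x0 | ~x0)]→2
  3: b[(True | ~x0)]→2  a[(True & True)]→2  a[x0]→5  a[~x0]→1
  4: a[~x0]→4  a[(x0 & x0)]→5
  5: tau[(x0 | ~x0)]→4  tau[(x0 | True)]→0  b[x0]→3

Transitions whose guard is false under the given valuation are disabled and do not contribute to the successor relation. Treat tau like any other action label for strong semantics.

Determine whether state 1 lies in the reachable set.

Answer: UNREACHABLE

Analysis:
12 transition(s) survive guard evaluation.
depth 0: {0}
depth 1: {2}  total {0,2}
Reach set: {0,2}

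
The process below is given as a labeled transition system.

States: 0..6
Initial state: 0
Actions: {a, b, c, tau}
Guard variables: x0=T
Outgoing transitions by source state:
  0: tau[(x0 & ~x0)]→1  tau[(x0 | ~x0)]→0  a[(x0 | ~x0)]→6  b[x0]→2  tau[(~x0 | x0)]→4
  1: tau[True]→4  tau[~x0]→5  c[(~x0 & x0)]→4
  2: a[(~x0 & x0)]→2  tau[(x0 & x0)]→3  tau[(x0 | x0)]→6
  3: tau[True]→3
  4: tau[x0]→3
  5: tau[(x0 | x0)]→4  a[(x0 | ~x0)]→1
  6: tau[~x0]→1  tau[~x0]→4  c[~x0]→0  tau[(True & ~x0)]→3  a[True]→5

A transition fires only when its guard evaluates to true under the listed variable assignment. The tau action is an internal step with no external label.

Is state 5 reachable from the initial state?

After dropping false guards: 12 live edges.
depth 0: {0}
depth 1: {2,4,6}  cumulative {0,2,4,6}
depth 2: {3,5}  cumulative {0,2,3,4,5,6}
depth 3: {1}  cumulative {0,1,2,3,4,5,6}
Reach set: {0,1,2,3,4,5,6}
trace reaching 5: a·a

Answer: REACHABLE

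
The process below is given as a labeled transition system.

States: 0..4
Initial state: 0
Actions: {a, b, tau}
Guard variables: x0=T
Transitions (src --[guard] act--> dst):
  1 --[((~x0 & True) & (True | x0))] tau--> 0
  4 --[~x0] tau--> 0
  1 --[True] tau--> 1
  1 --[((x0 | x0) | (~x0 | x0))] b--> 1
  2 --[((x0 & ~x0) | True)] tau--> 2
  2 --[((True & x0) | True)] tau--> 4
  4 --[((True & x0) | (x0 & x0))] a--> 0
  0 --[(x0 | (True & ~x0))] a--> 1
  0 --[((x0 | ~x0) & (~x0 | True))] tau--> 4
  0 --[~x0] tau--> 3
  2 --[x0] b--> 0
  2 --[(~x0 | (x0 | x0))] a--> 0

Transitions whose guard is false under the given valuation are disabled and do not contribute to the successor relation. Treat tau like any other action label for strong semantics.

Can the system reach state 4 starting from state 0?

Answer: REACHABLE

Analysis:
After dropping false guards: 9 live edges.
depth 0: {0}
depth 1: {1,4}  now seen {0,1,4}
R = {0,1,4}
witness 4: tau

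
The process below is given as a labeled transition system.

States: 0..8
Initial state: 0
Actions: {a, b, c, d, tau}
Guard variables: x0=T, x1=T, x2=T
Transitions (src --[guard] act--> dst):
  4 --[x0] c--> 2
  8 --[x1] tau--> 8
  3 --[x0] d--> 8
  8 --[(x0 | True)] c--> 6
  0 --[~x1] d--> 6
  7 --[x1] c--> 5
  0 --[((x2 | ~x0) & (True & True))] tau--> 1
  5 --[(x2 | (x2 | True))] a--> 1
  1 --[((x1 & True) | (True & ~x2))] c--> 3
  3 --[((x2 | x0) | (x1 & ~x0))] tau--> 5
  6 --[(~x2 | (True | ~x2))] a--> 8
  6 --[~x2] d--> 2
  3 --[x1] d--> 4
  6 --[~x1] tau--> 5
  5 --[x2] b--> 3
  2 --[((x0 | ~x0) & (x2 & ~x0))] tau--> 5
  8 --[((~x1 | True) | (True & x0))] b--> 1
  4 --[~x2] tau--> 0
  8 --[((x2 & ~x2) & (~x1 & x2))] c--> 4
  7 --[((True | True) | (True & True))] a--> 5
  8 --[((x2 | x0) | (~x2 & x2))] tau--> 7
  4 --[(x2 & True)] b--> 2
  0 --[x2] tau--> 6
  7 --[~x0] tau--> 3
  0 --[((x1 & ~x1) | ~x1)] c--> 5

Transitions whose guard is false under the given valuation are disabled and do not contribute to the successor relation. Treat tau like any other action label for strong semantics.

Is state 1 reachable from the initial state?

17 transition(s) survive guard evaluation.
depth 0: {0}
depth 1: {1,6}  now seen {0,1,6}
depth 2: {3,8}  now seen {0,1,3,6,8}
depth 3: {4,5,7}  now seen {0,1,3,4,5,6,7,8}
depth 4: {2}  now seen {0,1,2,3,4,5,6,7,8}
R = {0,1,2,3,4,5,6,7,8}
Path to 1: tau

Answer: REACHABLE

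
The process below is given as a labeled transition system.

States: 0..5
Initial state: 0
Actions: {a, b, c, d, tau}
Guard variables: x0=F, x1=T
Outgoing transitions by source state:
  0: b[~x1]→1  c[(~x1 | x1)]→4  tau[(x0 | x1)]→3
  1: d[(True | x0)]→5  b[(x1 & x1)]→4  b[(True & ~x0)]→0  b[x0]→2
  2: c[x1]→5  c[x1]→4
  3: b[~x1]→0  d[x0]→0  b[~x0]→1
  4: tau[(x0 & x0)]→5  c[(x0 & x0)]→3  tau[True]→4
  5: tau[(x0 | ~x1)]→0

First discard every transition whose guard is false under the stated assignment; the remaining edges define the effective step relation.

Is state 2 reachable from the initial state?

Guard filter leaves 9 enabled edge(s).
Layer 0: {0}
Layer 1: {3,4}  cumulative {0,3,4}
Layer 2: {1}  cumulative {0,1,3,4}
Layer 3: {5}  cumulative {0,1,3,4,5}
R = {0,1,3,4,5}

Answer: UNREACHABLE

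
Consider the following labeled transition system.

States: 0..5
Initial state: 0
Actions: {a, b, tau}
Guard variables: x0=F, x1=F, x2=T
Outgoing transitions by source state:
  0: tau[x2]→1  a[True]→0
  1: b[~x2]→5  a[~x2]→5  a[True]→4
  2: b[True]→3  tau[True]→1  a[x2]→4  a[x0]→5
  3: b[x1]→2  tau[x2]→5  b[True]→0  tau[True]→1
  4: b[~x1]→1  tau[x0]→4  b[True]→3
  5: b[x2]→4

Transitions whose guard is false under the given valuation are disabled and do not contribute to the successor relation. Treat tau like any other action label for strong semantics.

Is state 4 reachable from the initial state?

Answer: REACHABLE

Analysis:
Guard filter leaves 12 enabled edge(s).
Layer 0: {0}
Layer 1: {1}  now seen {0,1}
Layer 2: {4}  now seen {0,1,4}
Layer 3: {3}  now seen {0,1,3,4}
Layer 4: {5}  now seen {0,1,3,4,5}
Reachable = {0,1,3,4,5}
trace reaching 4: tau·a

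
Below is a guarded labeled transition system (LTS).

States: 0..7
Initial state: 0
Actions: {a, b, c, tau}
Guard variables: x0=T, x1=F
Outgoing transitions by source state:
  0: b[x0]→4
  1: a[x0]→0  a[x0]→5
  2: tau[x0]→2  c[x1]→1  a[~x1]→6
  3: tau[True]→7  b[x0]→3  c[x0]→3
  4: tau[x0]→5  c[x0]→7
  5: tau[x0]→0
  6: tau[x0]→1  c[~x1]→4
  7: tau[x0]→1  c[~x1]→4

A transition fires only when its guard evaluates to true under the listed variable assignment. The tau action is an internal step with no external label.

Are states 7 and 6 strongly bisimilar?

Compute ~ classes (split until stable):
  round 0: {{0,1,2,3,4,5,6,7}}
  round 1: {{0},{1},{2},{3},{4,6,7},{5}}
  round 2: {{0},{1},{2},{3},{4},{5},{6,7}}
stable after 3 split(s): 7 block(s)
[7]={6,7}  [6]={6,7}

Answer: BISIMILAR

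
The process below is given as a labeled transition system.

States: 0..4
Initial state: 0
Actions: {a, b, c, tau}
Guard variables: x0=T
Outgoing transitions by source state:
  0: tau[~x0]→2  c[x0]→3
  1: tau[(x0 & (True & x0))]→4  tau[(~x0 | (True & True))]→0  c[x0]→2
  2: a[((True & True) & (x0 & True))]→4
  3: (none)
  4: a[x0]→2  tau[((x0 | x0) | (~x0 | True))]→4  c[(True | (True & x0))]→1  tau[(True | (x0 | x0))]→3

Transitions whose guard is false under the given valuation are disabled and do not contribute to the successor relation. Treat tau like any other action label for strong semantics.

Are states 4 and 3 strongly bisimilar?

Answer: NOT BISIMILAR

Working:
Bisimulation quotient by refinement:
  P[0] = {{0,1,2,3,4}}
  P[1] = {{0},{1},{2},{3},{4}}
5 equivalence class(es) (converged in 2)
class of 4: {4}; class of 3: {3}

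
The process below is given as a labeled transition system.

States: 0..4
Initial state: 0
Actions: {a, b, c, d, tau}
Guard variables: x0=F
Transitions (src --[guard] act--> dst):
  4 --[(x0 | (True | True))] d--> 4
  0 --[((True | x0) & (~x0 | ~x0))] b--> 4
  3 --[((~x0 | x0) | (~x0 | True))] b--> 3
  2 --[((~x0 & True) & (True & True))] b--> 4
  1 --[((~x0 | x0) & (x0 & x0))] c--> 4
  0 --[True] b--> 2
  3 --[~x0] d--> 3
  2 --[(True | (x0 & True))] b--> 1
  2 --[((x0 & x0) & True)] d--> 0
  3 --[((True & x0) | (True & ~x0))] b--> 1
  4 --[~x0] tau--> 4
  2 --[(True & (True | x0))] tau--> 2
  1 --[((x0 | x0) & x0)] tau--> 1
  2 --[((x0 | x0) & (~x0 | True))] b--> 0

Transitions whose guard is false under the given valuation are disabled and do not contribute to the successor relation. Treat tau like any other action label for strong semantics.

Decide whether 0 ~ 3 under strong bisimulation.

Compute ~ classes (split until stable):
  round 0: {{0,1,2,3,4}}
  round 1: {{0},{1},{2},{3},{4}}
Fixed point at round 2; 5 class(es).
[0]={0}  [3]={3}

Answer: NOT BISIMILAR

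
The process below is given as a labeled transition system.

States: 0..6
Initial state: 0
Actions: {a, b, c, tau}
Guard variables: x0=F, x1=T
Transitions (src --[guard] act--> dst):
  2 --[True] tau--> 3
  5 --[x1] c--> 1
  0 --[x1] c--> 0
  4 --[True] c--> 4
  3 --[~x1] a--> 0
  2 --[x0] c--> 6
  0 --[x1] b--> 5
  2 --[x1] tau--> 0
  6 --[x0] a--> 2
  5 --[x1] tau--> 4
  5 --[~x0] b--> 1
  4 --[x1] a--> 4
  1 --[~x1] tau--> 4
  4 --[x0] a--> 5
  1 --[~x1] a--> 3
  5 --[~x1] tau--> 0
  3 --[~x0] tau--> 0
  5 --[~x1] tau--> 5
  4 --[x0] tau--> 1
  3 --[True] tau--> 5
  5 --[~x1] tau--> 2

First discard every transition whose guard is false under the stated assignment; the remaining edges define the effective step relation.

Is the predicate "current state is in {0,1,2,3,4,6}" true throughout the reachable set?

Answer: INVARIANT VIOLATED at state 5

Analysis:
Allowed set {0,1,2,3,4,6}
Reach set: {0,1,4,5}
  0: ok
  1: ok
  4: ok
  5: ✗ unsafe
reach 5 via b — violates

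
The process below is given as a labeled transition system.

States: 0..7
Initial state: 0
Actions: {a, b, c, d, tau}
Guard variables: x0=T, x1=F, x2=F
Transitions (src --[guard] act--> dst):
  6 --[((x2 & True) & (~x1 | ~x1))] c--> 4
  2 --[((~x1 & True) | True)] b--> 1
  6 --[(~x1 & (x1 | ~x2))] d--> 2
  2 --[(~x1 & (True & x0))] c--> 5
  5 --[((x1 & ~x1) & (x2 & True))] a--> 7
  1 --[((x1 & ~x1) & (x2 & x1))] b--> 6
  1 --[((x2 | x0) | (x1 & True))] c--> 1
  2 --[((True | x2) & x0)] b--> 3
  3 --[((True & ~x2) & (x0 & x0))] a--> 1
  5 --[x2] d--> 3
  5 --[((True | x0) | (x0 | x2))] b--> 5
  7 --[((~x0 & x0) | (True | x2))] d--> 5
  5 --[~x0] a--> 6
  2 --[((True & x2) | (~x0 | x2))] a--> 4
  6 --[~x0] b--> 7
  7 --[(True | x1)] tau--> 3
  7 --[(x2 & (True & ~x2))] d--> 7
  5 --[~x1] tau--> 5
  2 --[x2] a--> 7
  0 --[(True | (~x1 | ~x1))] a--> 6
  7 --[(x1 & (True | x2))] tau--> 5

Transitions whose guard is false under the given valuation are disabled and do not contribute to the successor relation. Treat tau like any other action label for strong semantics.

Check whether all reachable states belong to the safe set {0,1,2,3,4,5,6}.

Answer: INVARIANT HOLDS

Analysis:
Allowed set {0,1,2,3,4,5,6}
Reachable = {0,1,2,3,5,6}
  0: safe
  1: safe
  2: safe
  3: safe
  5: safe
  6: safe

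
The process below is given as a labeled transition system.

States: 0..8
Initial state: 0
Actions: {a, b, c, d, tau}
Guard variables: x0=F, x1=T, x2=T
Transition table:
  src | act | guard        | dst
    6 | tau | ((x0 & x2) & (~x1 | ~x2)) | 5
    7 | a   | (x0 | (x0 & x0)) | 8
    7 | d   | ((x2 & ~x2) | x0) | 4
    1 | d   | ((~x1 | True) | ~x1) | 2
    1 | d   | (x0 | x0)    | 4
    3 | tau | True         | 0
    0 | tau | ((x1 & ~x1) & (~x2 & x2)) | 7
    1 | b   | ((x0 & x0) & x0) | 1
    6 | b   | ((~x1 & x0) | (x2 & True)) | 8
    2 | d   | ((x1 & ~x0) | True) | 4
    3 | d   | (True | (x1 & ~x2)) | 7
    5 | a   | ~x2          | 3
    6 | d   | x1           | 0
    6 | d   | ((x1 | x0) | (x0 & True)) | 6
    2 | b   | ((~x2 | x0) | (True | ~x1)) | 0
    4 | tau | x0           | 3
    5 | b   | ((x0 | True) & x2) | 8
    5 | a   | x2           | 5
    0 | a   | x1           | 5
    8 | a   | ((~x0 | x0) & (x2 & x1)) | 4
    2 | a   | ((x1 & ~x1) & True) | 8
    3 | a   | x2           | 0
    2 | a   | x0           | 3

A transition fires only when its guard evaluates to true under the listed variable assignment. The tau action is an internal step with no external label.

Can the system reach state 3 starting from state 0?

13 transition(s) survive guard evaluation.
depth 0: {0}
depth 1: {5}  total {0,5}
depth 2: {8}  total {0,5,8}
depth 3: {4}  total {0,4,5,8}
R = {0,4,5,8}

Answer: UNREACHABLE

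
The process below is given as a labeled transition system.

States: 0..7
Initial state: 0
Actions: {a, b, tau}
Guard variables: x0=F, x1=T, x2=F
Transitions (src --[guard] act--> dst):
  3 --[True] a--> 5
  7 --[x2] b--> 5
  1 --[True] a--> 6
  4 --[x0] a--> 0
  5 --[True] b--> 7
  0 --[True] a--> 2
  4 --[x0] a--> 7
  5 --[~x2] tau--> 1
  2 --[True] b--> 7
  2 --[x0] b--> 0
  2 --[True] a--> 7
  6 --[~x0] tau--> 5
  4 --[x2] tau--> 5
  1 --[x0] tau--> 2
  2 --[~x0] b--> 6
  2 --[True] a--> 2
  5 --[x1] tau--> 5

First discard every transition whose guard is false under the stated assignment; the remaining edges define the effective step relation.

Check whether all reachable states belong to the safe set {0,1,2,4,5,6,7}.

Inv-set: {0,1,2,4,5,6,7}
R = {0,1,2,5,6,7}
  0: ok
  1: ok
  2: ok
  5: ok
  6: ok
  7: ok

Answer: INVARIANT HOLDS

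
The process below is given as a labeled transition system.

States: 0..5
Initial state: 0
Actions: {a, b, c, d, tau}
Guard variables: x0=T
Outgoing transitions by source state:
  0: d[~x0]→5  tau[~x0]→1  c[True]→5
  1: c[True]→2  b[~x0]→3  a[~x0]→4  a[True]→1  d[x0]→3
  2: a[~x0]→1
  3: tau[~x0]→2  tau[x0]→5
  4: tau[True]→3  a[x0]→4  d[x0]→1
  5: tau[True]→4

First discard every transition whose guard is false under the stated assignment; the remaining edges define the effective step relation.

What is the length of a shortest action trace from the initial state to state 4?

Answer: 2

Working:
Breadth-first toward 4:
  Layer 0: {0}
  Layer 1: {5}
  Layer 2: {4}
first hit 4 at d=2 via c·tau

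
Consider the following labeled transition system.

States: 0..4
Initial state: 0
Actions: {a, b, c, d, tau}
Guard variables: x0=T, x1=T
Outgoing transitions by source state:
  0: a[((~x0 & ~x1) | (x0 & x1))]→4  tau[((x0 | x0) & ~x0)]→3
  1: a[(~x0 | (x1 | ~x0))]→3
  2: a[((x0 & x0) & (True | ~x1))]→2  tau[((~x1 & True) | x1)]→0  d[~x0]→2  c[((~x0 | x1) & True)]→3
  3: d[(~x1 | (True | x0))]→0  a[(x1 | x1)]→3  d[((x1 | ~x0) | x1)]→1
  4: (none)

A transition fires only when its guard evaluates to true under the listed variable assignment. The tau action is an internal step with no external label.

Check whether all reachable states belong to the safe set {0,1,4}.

Inv-set: {0,1,4}
R = {0,4}
  0: safe
  4: safe

Answer: INVARIANT HOLDS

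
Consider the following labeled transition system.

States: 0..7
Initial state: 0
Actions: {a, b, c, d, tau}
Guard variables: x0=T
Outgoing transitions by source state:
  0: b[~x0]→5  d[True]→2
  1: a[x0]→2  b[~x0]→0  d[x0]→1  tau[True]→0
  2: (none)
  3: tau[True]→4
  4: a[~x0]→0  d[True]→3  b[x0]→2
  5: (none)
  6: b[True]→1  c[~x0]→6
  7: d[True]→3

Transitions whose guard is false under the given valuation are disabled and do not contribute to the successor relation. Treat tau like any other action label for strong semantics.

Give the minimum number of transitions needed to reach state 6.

Answer: UNREACHABLE

Analysis:
BFS to 6:
  depth 0: {0}
  depth 1: {2}
6 never appears.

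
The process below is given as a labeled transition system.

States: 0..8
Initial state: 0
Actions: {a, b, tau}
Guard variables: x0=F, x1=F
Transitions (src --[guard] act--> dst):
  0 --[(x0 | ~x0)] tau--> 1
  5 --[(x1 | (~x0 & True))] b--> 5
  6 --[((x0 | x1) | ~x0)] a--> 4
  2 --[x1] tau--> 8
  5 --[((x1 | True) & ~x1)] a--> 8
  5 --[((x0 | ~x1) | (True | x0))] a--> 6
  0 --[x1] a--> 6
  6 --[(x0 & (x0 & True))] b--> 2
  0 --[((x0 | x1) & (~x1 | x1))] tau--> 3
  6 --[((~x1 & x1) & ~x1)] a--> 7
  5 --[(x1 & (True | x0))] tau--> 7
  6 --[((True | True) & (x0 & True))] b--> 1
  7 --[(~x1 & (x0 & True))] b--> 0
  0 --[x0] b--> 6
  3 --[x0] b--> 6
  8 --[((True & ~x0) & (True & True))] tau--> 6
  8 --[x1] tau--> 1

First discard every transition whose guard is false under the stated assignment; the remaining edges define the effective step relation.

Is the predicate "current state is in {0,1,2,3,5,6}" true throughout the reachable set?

Inv-set: {0,1,2,3,5,6}
Reachable = {0,1}
  0: safe
  1: safe

Answer: INVARIANT HOLDS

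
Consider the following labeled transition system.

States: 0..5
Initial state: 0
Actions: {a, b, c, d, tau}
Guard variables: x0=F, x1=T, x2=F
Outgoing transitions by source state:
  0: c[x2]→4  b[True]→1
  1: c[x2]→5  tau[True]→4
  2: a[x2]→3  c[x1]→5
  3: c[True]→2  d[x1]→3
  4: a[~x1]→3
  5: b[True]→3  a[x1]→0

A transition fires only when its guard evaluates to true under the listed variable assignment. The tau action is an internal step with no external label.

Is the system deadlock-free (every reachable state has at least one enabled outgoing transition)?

R = {0,1,4}
  0: b→1  [deg 1]
  1: tau→4  [deg 1]
  4: ∅  [no exit]
Path to 4: b·tau

Answer: DEADLOCK at state 4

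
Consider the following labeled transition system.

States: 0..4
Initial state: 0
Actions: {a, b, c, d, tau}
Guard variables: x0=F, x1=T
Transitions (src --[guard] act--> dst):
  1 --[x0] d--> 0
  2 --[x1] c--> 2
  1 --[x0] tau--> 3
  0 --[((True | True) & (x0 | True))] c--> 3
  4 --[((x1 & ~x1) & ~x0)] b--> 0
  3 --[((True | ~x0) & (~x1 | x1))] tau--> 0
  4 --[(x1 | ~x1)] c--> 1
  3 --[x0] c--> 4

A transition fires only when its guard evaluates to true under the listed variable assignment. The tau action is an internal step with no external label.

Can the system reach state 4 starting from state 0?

Guard filter leaves 4 enabled edge(s).
depth 0: {0}
depth 1: {3}  total {0,3}
Reach set: {0,3}

Answer: UNREACHABLE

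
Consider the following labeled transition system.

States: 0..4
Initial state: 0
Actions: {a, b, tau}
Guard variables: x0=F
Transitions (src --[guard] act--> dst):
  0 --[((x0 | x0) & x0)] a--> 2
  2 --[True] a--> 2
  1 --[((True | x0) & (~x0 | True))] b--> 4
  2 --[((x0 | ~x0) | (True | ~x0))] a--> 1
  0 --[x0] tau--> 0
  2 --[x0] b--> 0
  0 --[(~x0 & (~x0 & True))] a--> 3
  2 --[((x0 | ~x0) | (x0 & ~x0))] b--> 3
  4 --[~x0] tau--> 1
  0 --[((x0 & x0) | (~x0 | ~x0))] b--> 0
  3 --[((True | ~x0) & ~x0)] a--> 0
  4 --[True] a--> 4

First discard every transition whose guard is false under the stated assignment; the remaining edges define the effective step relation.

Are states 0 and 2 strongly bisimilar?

Answer: NOT BISIMILAR

Analysis:
Bisimulation quotient by refinement:
  round 0: {{0,1,2,3,4}}
  round 1: {{0,2},{1},{3},{4}}
  round 2: {{0},{1},{2},{3},{4}}
stable after 3 split(s): 5 block(s)
[0]={0}  [2]={2}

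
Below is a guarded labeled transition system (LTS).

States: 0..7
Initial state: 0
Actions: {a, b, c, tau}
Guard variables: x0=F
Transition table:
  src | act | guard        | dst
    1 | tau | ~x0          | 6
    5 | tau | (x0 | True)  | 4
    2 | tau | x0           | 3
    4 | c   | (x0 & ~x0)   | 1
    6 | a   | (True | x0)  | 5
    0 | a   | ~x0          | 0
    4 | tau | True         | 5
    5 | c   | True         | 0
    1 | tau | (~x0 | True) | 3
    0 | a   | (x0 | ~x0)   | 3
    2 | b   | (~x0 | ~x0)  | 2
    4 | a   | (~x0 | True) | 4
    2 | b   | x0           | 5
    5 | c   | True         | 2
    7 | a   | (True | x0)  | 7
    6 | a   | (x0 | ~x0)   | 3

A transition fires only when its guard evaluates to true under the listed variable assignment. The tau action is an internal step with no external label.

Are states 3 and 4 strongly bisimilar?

Compute ~ classes (split until stable):
  π0 = {{0,1,2,3,4,5,6,7}}
  π1 = {{0,6,7},{1},{2},{3},{4},{5}}
  π2 = {{0},{1},{2},{3},{4},{5},{6},{7}}
stable after 3 split(s): 8 block(s)
[3]={3}  [4]={4}

Answer: NOT BISIMILAR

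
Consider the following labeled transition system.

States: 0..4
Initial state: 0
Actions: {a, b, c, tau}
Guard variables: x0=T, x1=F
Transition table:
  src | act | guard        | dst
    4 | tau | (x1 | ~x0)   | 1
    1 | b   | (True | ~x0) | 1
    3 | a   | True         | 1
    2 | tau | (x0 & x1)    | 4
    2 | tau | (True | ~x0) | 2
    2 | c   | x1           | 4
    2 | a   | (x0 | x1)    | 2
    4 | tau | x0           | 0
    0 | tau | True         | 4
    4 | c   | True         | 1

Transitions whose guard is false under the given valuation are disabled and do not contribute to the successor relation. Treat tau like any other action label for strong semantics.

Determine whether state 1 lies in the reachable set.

Answer: REACHABLE

Analysis:
After dropping false guards: 7 live edges.
Layer 0: {0}
Layer 1: {4}  total {0,4}
Layer 2: {1}  total {0,1,4}
R = {0,1,4}
trace reaching 1: tau·c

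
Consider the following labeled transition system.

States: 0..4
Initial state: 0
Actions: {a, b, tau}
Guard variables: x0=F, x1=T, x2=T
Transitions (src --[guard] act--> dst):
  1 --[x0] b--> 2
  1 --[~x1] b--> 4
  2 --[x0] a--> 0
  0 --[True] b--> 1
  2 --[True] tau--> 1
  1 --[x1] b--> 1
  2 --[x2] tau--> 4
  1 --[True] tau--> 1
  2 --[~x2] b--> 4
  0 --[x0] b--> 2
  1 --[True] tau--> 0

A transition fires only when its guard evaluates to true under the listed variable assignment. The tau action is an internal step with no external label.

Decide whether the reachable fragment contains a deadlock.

R = {0,1}
  0: b→1  [deg 1]
  1: b→1  tau→0  tau→1  [deg 3]

Answer: DEADLOCK-FREE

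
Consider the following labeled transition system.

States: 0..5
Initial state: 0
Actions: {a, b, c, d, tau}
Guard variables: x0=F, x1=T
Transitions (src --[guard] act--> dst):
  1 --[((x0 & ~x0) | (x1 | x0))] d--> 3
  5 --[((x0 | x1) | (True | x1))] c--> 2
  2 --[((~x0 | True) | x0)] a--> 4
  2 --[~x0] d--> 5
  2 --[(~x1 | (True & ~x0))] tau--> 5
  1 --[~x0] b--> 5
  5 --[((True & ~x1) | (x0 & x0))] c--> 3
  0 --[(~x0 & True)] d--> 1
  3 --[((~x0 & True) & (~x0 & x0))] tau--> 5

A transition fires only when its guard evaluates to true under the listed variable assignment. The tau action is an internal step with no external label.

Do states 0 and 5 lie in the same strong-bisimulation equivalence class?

Refine partition for ~:
  round 0: {{0,1,2,3,4,5}}
  round 1: {{0},{1},{2},{3,4},{5}}
Fixed point at round 2; 5 class(es).
class of 0: {0}; class of 5: {5}

Answer: NOT BISIMILAR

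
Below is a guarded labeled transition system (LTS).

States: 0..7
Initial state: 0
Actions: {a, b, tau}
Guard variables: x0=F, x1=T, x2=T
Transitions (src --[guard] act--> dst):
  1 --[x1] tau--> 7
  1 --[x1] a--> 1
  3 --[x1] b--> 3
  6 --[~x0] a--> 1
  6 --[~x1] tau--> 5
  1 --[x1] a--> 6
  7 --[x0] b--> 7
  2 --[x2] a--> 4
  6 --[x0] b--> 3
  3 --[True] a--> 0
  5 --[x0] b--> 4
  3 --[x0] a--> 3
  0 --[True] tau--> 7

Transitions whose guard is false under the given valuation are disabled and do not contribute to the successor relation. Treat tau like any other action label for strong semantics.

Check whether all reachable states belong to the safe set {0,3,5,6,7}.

Answer: INVARIANT HOLDS

Working:
Inv-set: {0,3,5,6,7}
Reachable = {0,7}
  0: ✓
  7: ✓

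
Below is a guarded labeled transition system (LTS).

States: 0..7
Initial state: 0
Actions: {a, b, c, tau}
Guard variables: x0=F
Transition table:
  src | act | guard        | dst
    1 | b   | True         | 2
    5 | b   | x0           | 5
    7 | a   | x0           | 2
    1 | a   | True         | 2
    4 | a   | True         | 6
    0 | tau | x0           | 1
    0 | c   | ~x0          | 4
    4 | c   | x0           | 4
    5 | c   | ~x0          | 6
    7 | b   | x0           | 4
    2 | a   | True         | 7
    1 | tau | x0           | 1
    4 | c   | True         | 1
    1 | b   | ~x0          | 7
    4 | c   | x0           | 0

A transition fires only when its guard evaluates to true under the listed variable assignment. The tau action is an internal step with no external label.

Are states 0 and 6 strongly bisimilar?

Refine partition for ~:
  round 0: {{0,1,2,3,4,5,6,7}}
  round 1: {{0,5},{1},{2},{3,6,7},{4}}
  round 2: {{0},{1},{2},{3,6,7},{4},{5}}
stable after 3 split(s): 6 block(s)
[0]={0}  [6]={3,6,7}

Answer: NOT BISIMILAR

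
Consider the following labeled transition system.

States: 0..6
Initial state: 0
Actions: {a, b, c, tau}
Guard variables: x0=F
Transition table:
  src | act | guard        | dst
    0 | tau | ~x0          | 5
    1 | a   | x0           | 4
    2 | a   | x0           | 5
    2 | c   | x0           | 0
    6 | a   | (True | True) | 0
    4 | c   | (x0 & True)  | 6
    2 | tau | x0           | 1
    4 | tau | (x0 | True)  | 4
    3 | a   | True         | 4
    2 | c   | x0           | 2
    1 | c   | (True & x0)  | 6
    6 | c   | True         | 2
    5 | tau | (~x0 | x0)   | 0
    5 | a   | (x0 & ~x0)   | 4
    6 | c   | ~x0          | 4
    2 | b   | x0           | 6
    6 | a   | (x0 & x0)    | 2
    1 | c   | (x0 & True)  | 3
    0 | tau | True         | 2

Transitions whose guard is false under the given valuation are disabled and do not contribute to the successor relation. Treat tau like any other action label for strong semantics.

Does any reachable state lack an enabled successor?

Answer: DEADLOCK at state 2

Working:
R = {0,2,5}
  0: tau→2  tau→5  [2 exit(s)]
  2: ∅  [deadlock]
  5: tau→0  [1 exit(s)]
Path to 2: tau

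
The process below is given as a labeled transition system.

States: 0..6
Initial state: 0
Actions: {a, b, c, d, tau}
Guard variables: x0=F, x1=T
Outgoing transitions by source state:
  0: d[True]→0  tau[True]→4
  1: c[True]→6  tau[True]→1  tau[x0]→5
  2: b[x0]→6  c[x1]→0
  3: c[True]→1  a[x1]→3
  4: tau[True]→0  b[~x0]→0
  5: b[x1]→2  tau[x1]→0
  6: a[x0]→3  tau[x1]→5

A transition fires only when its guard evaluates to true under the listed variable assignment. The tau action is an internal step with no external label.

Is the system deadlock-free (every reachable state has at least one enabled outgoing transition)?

Answer: DEADLOCK-FREE

Analysis:
Reachable = {0,4}
  0: d→0  tau→4  [2 out]
  4: b→0  tau→0  [2 out]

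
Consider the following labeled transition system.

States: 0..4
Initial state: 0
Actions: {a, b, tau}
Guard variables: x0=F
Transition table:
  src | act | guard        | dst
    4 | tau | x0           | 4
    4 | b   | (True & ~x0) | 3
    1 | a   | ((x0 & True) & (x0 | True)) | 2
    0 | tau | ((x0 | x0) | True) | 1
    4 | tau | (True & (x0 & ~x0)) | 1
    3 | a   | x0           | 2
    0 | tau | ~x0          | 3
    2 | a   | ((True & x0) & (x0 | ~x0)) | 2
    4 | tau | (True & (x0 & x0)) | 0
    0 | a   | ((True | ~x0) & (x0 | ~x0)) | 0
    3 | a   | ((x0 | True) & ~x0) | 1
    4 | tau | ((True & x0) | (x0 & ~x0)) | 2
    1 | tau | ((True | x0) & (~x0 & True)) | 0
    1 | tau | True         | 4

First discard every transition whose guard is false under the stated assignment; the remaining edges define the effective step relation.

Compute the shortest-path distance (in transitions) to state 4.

Layered search for 4:
  L0 = {0}
  L1 = {1,3}
  L2 = {4}
first hit 4 at d=2 via tau·tau

Answer: 2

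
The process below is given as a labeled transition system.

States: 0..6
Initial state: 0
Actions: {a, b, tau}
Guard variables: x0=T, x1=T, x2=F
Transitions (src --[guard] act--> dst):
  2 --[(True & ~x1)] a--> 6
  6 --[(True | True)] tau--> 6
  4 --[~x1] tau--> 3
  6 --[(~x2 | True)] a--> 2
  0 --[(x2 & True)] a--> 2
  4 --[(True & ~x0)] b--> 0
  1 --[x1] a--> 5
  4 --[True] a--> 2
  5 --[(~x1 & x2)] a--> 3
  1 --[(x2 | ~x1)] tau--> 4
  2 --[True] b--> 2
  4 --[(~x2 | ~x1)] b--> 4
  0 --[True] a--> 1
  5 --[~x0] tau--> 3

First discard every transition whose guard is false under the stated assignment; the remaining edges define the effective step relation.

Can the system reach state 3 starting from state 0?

Answer: UNREACHABLE

Working:
Guard filter leaves 7 enabled edge(s).
Layer 0: {0}
Layer 1: {1}  total {0,1}
Layer 2: {5}  total {0,1,5}
Reach set: {0,1,5}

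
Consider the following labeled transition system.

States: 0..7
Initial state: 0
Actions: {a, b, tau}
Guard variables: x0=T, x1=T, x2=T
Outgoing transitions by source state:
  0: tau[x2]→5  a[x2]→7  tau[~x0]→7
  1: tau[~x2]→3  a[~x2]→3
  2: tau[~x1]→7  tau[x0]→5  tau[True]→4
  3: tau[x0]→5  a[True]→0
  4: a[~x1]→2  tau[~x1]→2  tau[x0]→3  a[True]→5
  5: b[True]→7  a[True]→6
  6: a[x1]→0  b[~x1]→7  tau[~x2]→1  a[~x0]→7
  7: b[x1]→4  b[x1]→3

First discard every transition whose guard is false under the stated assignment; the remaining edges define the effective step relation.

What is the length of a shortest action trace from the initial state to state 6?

Layered search for 6:
  Layer 0: {0}
  Layer 1: {5,7}
  Layer 2: {3,4,6}
first hit 6 at d=2 via tau·a

Answer: 2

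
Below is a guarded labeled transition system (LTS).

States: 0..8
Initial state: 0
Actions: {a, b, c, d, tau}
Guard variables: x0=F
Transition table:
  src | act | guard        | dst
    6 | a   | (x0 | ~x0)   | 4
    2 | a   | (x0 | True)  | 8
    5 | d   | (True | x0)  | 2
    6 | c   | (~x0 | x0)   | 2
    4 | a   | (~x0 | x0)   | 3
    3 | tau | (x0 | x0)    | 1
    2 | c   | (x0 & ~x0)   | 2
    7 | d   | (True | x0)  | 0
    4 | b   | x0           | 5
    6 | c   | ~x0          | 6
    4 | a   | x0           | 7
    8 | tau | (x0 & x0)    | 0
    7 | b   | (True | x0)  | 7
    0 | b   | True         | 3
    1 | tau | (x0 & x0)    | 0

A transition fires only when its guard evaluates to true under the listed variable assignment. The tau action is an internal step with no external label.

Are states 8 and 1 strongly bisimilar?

Bisimulation quotient by refinement:
  round 0: {{0,1,2,3,4,5,6,7,8}}
  round 1: {{0},{1,3,8},{2,4},{5},{6},{7}}
stable after 2 split(s): 6 block(s)
class of 8: {1,3,8}; class of 1: {1,3,8}

Answer: BISIMILAR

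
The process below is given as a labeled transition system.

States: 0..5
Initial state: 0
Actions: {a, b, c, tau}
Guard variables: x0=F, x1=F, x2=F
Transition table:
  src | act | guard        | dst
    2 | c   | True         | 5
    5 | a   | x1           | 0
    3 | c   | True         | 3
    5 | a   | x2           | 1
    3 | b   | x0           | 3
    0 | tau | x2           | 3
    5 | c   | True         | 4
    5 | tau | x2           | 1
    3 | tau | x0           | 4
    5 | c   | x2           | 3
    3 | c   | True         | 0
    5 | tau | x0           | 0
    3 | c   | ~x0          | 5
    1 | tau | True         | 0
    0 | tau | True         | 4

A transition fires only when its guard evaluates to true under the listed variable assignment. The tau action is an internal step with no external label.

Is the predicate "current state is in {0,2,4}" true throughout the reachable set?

Safe = {0,2,4}
R = {0,4}
  0: safe
  4: safe

Answer: INVARIANT HOLDS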